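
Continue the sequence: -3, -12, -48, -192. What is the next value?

Ratios: -12 / -3 = 4.0
This is a geometric sequence with common ratio r = 4.
Next term = -192 * 4 = -768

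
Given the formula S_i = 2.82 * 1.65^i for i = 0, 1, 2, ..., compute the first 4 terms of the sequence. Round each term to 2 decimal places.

This is a geometric sequence.
i=0: S_0 = 2.82 * 1.65^0 = 2.82
i=1: S_1 = 2.82 * 1.65^1 ≈ 4.65
i=2: S_2 = 2.82 * 1.65^2 ≈ 7.68
i=3: S_3 = 2.82 * 1.65^3 ≈ 12.67
The first 4 terms are: [2.82, 4.65, 7.68, 12.67]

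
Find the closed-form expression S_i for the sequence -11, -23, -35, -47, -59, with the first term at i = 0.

Check differences: -23 - -11 = -12
-35 - -23 = -12
Common difference d = -12.
First term a = -11.
Formula: S_i = -11 - 12*i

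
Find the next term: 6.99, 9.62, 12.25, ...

Differences: 9.62 - 6.99 = 2.63
This is an arithmetic sequence with common difference d = 2.63.
Next term = 12.25 + 2.63 = 14.88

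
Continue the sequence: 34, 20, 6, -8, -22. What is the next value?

Differences: 20 - 34 = -14
This is an arithmetic sequence with common difference d = -14.
Next term = -22 + -14 = -36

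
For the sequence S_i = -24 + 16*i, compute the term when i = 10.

S_10 = -24 + 16*10 = -24 + 160 = 136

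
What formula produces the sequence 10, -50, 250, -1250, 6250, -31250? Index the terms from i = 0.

Check ratios: -50 / 10 = -5.0
Common ratio r = -5.
First term a = 10.
Formula: S_i = 10 * (-5)^i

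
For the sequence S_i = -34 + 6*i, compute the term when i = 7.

S_7 = -34 + 6*7 = -34 + 42 = 8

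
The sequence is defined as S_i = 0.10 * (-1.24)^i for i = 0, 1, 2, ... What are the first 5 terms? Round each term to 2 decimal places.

This is a geometric sequence.
i=0: S_0 = 0.1 * (-1.24)^0 = 0.1
i=1: S_1 = 0.1 * (-1.24)^1 ≈ -0.12
i=2: S_2 = 0.1 * (-1.24)^2 ≈ 0.15
i=3: S_3 = 0.1 * (-1.24)^3 ≈ -0.19
i=4: S_4 = 0.1 * (-1.24)^4 ≈ 0.24
The first 5 terms are: [0.1, -0.12, 0.15, -0.19, 0.24]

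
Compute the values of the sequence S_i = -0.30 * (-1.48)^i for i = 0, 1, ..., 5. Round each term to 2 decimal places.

This is a geometric sequence.
i=0: S_0 = -0.3 * (-1.48)^0 = -0.3
i=1: S_1 = -0.3 * (-1.48)^1 ≈ 0.44
i=2: S_2 = -0.3 * (-1.48)^2 ≈ -0.66
i=3: S_3 = -0.3 * (-1.48)^3 ≈ 0.97
i=4: S_4 = -0.3 * (-1.48)^4 ≈ -1.44
i=5: S_5 = -0.3 * (-1.48)^5 ≈ 2.13
The first 6 terms are: [-0.3, 0.44, -0.66, 0.97, -1.44, 2.13]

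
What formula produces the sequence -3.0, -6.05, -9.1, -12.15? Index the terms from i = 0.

Check differences: -6.05 - -3.0 = -3.05
-9.1 - -6.05 = -3.05
Common difference d = -3.05.
First term a = -3.0.
Formula: S_i = -3.00 - 3.05*i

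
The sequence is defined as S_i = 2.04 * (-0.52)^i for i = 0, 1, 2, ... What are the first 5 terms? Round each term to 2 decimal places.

This is a geometric sequence.
i=0: S_0 = 2.04 * (-0.52)^0 = 2.04
i=1: S_1 = 2.04 * (-0.52)^1 ≈ -1.06
i=2: S_2 = 2.04 * (-0.52)^2 ≈ 0.55
i=3: S_3 = 2.04 * (-0.52)^3 ≈ -0.29
i=4: S_4 = 2.04 * (-0.52)^4 ≈ 0.15
The first 5 terms are: [2.04, -1.06, 0.55, -0.29, 0.15]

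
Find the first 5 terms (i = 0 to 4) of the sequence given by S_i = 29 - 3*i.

This is an arithmetic sequence.
i=0: S_0 = 29 + -3*0 = 29
i=1: S_1 = 29 + -3*1 = 26
i=2: S_2 = 29 + -3*2 = 23
i=3: S_3 = 29 + -3*3 = 20
i=4: S_4 = 29 + -3*4 = 17
The first 5 terms are: [29, 26, 23, 20, 17]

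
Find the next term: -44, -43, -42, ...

Differences: -43 - -44 = 1
This is an arithmetic sequence with common difference d = 1.
Next term = -42 + 1 = -41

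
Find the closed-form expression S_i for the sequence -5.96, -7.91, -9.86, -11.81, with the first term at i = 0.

Check differences: -7.91 - -5.96 = -1.95
-9.86 - -7.91 = -1.95
Common difference d = -1.95.
First term a = -5.96.
Formula: S_i = -5.96 - 1.95*i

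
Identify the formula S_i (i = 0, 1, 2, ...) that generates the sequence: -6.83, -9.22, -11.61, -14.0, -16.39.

Check differences: -9.22 - -6.83 = -2.39
-11.61 - -9.22 = -2.39
Common difference d = -2.39.
First term a = -6.83.
Formula: S_i = -6.83 - 2.39*i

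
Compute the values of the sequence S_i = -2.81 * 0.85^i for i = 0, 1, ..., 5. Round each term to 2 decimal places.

This is a geometric sequence.
i=0: S_0 = -2.81 * 0.85^0 = -2.81
i=1: S_1 = -2.81 * 0.85^1 ≈ -2.39
i=2: S_2 = -2.81 * 0.85^2 ≈ -2.03
i=3: S_3 = -2.81 * 0.85^3 ≈ -1.73
i=4: S_4 = -2.81 * 0.85^4 ≈ -1.47
i=5: S_5 = -2.81 * 0.85^5 ≈ -1.25
The first 6 terms are: [-2.81, -2.39, -2.03, -1.73, -1.47, -1.25]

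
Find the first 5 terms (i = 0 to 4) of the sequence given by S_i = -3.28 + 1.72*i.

This is an arithmetic sequence.
i=0: S_0 = -3.28 + 1.72*0 = -3.28
i=1: S_1 = -3.28 + 1.72*1 = -1.56
i=2: S_2 = -3.28 + 1.72*2 = 0.16
i=3: S_3 = -3.28 + 1.72*3 = 1.88
i=4: S_4 = -3.28 + 1.72*4 = 3.6
The first 5 terms are: [-3.28, -1.56, 0.16, 1.88, 3.6]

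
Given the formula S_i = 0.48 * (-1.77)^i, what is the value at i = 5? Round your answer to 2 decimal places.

S_5 = 0.48 * (-1.77)^5 ≈ 0.48 * -17.3727 ≈ -8.34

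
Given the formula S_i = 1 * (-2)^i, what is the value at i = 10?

S_10 = 1 * (-2)^10 = 1 * 1024 = 1024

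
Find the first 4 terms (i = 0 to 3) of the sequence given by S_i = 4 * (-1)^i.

This is a geometric sequence.
i=0: S_0 = 4 * (-1)^0 = 4
i=1: S_1 = 4 * (-1)^1 = -4
i=2: S_2 = 4 * (-1)^2 = 4
i=3: S_3 = 4 * (-1)^3 = -4
The first 4 terms are: [4, -4, 4, -4]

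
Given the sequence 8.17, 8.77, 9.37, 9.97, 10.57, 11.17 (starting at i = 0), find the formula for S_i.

Check differences: 8.77 - 8.17 = 0.6
9.37 - 8.77 = 0.6
Common difference d = 0.6.
First term a = 8.17.
Formula: S_i = 8.17 + 0.60*i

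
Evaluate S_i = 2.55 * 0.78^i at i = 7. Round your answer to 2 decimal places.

S_7 = 2.55 * 0.78^7 ≈ 2.55 * 0.1757 ≈ 0.45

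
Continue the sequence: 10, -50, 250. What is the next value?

Ratios: -50 / 10 = -5.0
This is a geometric sequence with common ratio r = -5.
Next term = 250 * -5 = -1250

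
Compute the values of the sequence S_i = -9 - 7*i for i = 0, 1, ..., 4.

This is an arithmetic sequence.
i=0: S_0 = -9 + -7*0 = -9
i=1: S_1 = -9 + -7*1 = -16
i=2: S_2 = -9 + -7*2 = -23
i=3: S_3 = -9 + -7*3 = -30
i=4: S_4 = -9 + -7*4 = -37
The first 5 terms are: [-9, -16, -23, -30, -37]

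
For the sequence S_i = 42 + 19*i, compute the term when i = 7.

S_7 = 42 + 19*7 = 42 + 133 = 175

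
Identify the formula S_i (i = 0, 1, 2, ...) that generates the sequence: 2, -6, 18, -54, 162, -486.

Check ratios: -6 / 2 = -3.0
Common ratio r = -3.
First term a = 2.
Formula: S_i = 2 * (-3)^i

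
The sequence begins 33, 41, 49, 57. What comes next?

Differences: 41 - 33 = 8
This is an arithmetic sequence with common difference d = 8.
Next term = 57 + 8 = 65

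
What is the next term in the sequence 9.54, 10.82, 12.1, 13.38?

Differences: 10.82 - 9.54 = 1.28
This is an arithmetic sequence with common difference d = 1.28.
Next term = 13.38 + 1.28 = 14.66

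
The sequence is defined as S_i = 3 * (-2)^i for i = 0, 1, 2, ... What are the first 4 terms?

This is a geometric sequence.
i=0: S_0 = 3 * (-2)^0 = 3
i=1: S_1 = 3 * (-2)^1 = -6
i=2: S_2 = 3 * (-2)^2 = 12
i=3: S_3 = 3 * (-2)^3 = -24
The first 4 terms are: [3, -6, 12, -24]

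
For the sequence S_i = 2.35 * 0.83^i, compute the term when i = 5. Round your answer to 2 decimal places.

S_5 = 2.35 * 0.83^5 ≈ 2.35 * 0.3939 ≈ 0.93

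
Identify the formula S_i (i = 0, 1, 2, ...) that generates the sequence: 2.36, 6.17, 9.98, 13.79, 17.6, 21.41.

Check differences: 6.17 - 2.36 = 3.81
9.98 - 6.17 = 3.81
Common difference d = 3.81.
First term a = 2.36.
Formula: S_i = 2.36 + 3.81*i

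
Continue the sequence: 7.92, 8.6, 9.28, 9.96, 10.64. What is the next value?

Differences: 8.6 - 7.92 = 0.68
This is an arithmetic sequence with common difference d = 0.68.
Next term = 10.64 + 0.68 = 11.32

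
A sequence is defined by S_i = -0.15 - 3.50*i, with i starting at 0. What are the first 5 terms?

This is an arithmetic sequence.
i=0: S_0 = -0.15 + -3.5*0 = -0.15
i=1: S_1 = -0.15 + -3.5*1 = -3.65
i=2: S_2 = -0.15 + -3.5*2 = -7.15
i=3: S_3 = -0.15 + -3.5*3 = -10.65
i=4: S_4 = -0.15 + -3.5*4 = -14.15
The first 5 terms are: [-0.15, -3.65, -7.15, -10.65, -14.15]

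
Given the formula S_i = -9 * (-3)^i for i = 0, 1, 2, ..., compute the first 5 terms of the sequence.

This is a geometric sequence.
i=0: S_0 = -9 * (-3)^0 = -9
i=1: S_1 = -9 * (-3)^1 = 27
i=2: S_2 = -9 * (-3)^2 = -81
i=3: S_3 = -9 * (-3)^3 = 243
i=4: S_4 = -9 * (-3)^4 = -729
The first 5 terms are: [-9, 27, -81, 243, -729]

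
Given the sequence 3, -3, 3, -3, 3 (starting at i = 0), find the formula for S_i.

Check ratios: -3 / 3 = -1.0
Common ratio r = -1.
First term a = 3.
Formula: S_i = 3 * (-1)^i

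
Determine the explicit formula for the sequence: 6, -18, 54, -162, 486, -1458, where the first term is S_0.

Check ratios: -18 / 6 = -3.0
Common ratio r = -3.
First term a = 6.
Formula: S_i = 6 * (-3)^i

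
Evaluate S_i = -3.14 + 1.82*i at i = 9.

S_9 = -3.14 + 1.82*9 = -3.14 + 16.38 = 13.24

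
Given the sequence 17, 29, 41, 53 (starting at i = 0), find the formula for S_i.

Check differences: 29 - 17 = 12
41 - 29 = 12
Common difference d = 12.
First term a = 17.
Formula: S_i = 17 + 12*i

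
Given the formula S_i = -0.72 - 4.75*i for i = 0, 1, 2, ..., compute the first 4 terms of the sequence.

This is an arithmetic sequence.
i=0: S_0 = -0.72 + -4.75*0 = -0.72
i=1: S_1 = -0.72 + -4.75*1 = -5.47
i=2: S_2 = -0.72 + -4.75*2 = -10.22
i=3: S_3 = -0.72 + -4.75*3 = -14.97
The first 4 terms are: [-0.72, -5.47, -10.22, -14.97]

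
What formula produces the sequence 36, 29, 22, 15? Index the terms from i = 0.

Check differences: 29 - 36 = -7
22 - 29 = -7
Common difference d = -7.
First term a = 36.
Formula: S_i = 36 - 7*i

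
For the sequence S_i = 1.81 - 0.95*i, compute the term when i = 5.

S_5 = 1.81 + -0.95*5 = 1.81 + -4.75 = -2.94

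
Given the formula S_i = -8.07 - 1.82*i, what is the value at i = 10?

S_10 = -8.07 + -1.82*10 = -8.07 + -18.2 = -26.27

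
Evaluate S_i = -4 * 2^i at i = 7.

S_7 = -4 * 2^7 = -4 * 128 = -512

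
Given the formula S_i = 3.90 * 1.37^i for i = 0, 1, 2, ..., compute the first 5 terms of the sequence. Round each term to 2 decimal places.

This is a geometric sequence.
i=0: S_0 = 3.9 * 1.37^0 = 3.9
i=1: S_1 = 3.9 * 1.37^1 ≈ 5.34
i=2: S_2 = 3.9 * 1.37^2 ≈ 7.32
i=3: S_3 = 3.9 * 1.37^3 ≈ 10.03
i=4: S_4 = 3.9 * 1.37^4 ≈ 13.74
The first 5 terms are: [3.9, 5.34, 7.32, 10.03, 13.74]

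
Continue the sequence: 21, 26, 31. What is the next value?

Differences: 26 - 21 = 5
This is an arithmetic sequence with common difference d = 5.
Next term = 31 + 5 = 36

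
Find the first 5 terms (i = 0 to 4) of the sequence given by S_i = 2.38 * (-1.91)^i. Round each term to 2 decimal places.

This is a geometric sequence.
i=0: S_0 = 2.38 * (-1.91)^0 = 2.38
i=1: S_1 = 2.38 * (-1.91)^1 ≈ -4.55
i=2: S_2 = 2.38 * (-1.91)^2 ≈ 8.68
i=3: S_3 = 2.38 * (-1.91)^3 ≈ -16.58
i=4: S_4 = 2.38 * (-1.91)^4 ≈ 31.67
The first 5 terms are: [2.38, -4.55, 8.68, -16.58, 31.67]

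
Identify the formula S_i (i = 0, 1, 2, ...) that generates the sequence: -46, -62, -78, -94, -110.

Check differences: -62 - -46 = -16
-78 - -62 = -16
Common difference d = -16.
First term a = -46.
Formula: S_i = -46 - 16*i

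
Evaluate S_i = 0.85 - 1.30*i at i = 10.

S_10 = 0.85 + -1.3*10 = 0.85 + -13.0 = -12.15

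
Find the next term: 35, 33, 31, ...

Differences: 33 - 35 = -2
This is an arithmetic sequence with common difference d = -2.
Next term = 31 + -2 = 29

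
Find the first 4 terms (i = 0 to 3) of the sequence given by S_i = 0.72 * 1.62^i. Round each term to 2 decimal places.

This is a geometric sequence.
i=0: S_0 = 0.72 * 1.62^0 = 0.72
i=1: S_1 = 0.72 * 1.62^1 ≈ 1.17
i=2: S_2 = 0.72 * 1.62^2 ≈ 1.89
i=3: S_3 = 0.72 * 1.62^3 ≈ 3.06
The first 4 terms are: [0.72, 1.17, 1.89, 3.06]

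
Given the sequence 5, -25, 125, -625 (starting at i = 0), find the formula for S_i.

Check ratios: -25 / 5 = -5.0
Common ratio r = -5.
First term a = 5.
Formula: S_i = 5 * (-5)^i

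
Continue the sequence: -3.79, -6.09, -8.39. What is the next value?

Differences: -6.09 - -3.79 = -2.3
This is an arithmetic sequence with common difference d = -2.3.
Next term = -8.39 + -2.3 = -10.69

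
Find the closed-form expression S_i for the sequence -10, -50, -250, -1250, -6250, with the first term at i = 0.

Check ratios: -50 / -10 = 5.0
Common ratio r = 5.
First term a = -10.
Formula: S_i = -10 * 5^i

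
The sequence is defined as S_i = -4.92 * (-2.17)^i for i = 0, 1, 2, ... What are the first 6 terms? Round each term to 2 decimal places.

This is a geometric sequence.
i=0: S_0 = -4.92 * (-2.17)^0 = -4.92
i=1: S_1 = -4.92 * (-2.17)^1 ≈ 10.68
i=2: S_2 = -4.92 * (-2.17)^2 ≈ -23.17
i=3: S_3 = -4.92 * (-2.17)^3 ≈ 50.27
i=4: S_4 = -4.92 * (-2.17)^4 ≈ -109.09
i=5: S_5 = -4.92 * (-2.17)^5 ≈ 236.74
The first 6 terms are: [-4.92, 10.68, -23.17, 50.27, -109.09, 236.74]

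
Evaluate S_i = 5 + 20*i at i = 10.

S_10 = 5 + 20*10 = 5 + 200 = 205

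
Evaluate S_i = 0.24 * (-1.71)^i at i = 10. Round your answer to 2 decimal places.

S_10 = 0.24 * (-1.71)^10 ≈ 0.24 * 213.7771 ≈ 51.31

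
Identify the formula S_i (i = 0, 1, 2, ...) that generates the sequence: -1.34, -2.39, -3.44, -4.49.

Check differences: -2.39 - -1.34 = -1.05
-3.44 - -2.39 = -1.05
Common difference d = -1.05.
First term a = -1.34.
Formula: S_i = -1.34 - 1.05*i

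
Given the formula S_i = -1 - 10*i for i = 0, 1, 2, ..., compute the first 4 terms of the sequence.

This is an arithmetic sequence.
i=0: S_0 = -1 + -10*0 = -1
i=1: S_1 = -1 + -10*1 = -11
i=2: S_2 = -1 + -10*2 = -21
i=3: S_3 = -1 + -10*3 = -31
The first 4 terms are: [-1, -11, -21, -31]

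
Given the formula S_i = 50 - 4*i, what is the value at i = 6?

S_6 = 50 + -4*6 = 50 + -24 = 26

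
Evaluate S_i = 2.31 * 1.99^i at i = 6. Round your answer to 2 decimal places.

S_6 = 2.31 * 1.99^6 ≈ 2.31 * 62.1038 ≈ 143.46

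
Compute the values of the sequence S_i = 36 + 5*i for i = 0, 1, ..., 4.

This is an arithmetic sequence.
i=0: S_0 = 36 + 5*0 = 36
i=1: S_1 = 36 + 5*1 = 41
i=2: S_2 = 36 + 5*2 = 46
i=3: S_3 = 36 + 5*3 = 51
i=4: S_4 = 36 + 5*4 = 56
The first 5 terms are: [36, 41, 46, 51, 56]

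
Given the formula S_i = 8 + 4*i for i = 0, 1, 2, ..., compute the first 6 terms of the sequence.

This is an arithmetic sequence.
i=0: S_0 = 8 + 4*0 = 8
i=1: S_1 = 8 + 4*1 = 12
i=2: S_2 = 8 + 4*2 = 16
i=3: S_3 = 8 + 4*3 = 20
i=4: S_4 = 8 + 4*4 = 24
i=5: S_5 = 8 + 4*5 = 28
The first 6 terms are: [8, 12, 16, 20, 24, 28]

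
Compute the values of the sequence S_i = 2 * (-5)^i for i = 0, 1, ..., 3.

This is a geometric sequence.
i=0: S_0 = 2 * (-5)^0 = 2
i=1: S_1 = 2 * (-5)^1 = -10
i=2: S_2 = 2 * (-5)^2 = 50
i=3: S_3 = 2 * (-5)^3 = -250
The first 4 terms are: [2, -10, 50, -250]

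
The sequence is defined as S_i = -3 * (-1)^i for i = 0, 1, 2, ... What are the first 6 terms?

This is a geometric sequence.
i=0: S_0 = -3 * (-1)^0 = -3
i=1: S_1 = -3 * (-1)^1 = 3
i=2: S_2 = -3 * (-1)^2 = -3
i=3: S_3 = -3 * (-1)^3 = 3
i=4: S_4 = -3 * (-1)^4 = -3
i=5: S_5 = -3 * (-1)^5 = 3
The first 6 terms are: [-3, 3, -3, 3, -3, 3]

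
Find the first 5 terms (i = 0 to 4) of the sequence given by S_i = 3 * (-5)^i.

This is a geometric sequence.
i=0: S_0 = 3 * (-5)^0 = 3
i=1: S_1 = 3 * (-5)^1 = -15
i=2: S_2 = 3 * (-5)^2 = 75
i=3: S_3 = 3 * (-5)^3 = -375
i=4: S_4 = 3 * (-5)^4 = 1875
The first 5 terms are: [3, -15, 75, -375, 1875]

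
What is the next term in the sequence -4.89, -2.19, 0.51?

Differences: -2.19 - -4.89 = 2.7
This is an arithmetic sequence with common difference d = 2.7.
Next term = 0.51 + 2.7 = 3.21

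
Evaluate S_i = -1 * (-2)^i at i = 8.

S_8 = -1 * (-2)^8 = -1 * 256 = -256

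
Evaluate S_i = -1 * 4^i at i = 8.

S_8 = -1 * 4^8 = -1 * 65536 = -65536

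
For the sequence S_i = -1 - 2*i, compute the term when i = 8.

S_8 = -1 + -2*8 = -1 + -16 = -17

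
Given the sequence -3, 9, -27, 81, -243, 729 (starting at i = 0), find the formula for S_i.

Check ratios: 9 / -3 = -3.0
Common ratio r = -3.
First term a = -3.
Formula: S_i = -3 * (-3)^i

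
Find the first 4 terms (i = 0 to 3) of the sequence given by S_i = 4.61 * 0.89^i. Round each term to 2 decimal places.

This is a geometric sequence.
i=0: S_0 = 4.61 * 0.89^0 = 4.61
i=1: S_1 = 4.61 * 0.89^1 ≈ 4.1
i=2: S_2 = 4.61 * 0.89^2 ≈ 3.65
i=3: S_3 = 4.61 * 0.89^3 ≈ 3.25
The first 4 terms are: [4.61, 4.1, 3.65, 3.25]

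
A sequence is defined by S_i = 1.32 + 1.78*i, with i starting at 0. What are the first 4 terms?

This is an arithmetic sequence.
i=0: S_0 = 1.32 + 1.78*0 = 1.32
i=1: S_1 = 1.32 + 1.78*1 = 3.1
i=2: S_2 = 1.32 + 1.78*2 = 4.88
i=3: S_3 = 1.32 + 1.78*3 = 6.66
The first 4 terms are: [1.32, 3.1, 4.88, 6.66]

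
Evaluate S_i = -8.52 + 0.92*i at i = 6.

S_6 = -8.52 + 0.92*6 = -8.52 + 5.52 = -3.0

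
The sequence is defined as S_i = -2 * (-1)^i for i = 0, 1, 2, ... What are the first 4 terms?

This is a geometric sequence.
i=0: S_0 = -2 * (-1)^0 = -2
i=1: S_1 = -2 * (-1)^1 = 2
i=2: S_2 = -2 * (-1)^2 = -2
i=3: S_3 = -2 * (-1)^3 = 2
The first 4 terms are: [-2, 2, -2, 2]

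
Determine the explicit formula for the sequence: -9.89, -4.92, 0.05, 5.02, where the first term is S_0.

Check differences: -4.92 - -9.89 = 4.97
0.05 - -4.92 = 4.97
Common difference d = 4.97.
First term a = -9.89.
Formula: S_i = -9.89 + 4.97*i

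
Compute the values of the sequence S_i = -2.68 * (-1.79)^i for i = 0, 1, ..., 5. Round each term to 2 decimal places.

This is a geometric sequence.
i=0: S_0 = -2.68 * (-1.79)^0 = -2.68
i=1: S_1 = -2.68 * (-1.79)^1 ≈ 4.8
i=2: S_2 = -2.68 * (-1.79)^2 ≈ -8.59
i=3: S_3 = -2.68 * (-1.79)^3 ≈ 15.37
i=4: S_4 = -2.68 * (-1.79)^4 ≈ -27.51
i=5: S_5 = -2.68 * (-1.79)^5 ≈ 49.25
The first 6 terms are: [-2.68, 4.8, -8.59, 15.37, -27.51, 49.25]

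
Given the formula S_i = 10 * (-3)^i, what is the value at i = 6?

S_6 = 10 * (-3)^6 = 10 * 729 = 7290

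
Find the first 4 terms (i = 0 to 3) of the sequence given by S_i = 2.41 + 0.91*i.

This is an arithmetic sequence.
i=0: S_0 = 2.41 + 0.91*0 = 2.41
i=1: S_1 = 2.41 + 0.91*1 = 3.32
i=2: S_2 = 2.41 + 0.91*2 = 4.23
i=3: S_3 = 2.41 + 0.91*3 = 5.14
The first 4 terms are: [2.41, 3.32, 4.23, 5.14]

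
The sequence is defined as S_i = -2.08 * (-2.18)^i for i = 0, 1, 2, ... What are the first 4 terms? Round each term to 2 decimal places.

This is a geometric sequence.
i=0: S_0 = -2.08 * (-2.18)^0 = -2.08
i=1: S_1 = -2.08 * (-2.18)^1 ≈ 4.53
i=2: S_2 = -2.08 * (-2.18)^2 ≈ -9.88
i=3: S_3 = -2.08 * (-2.18)^3 ≈ 21.55
The first 4 terms are: [-2.08, 4.53, -9.88, 21.55]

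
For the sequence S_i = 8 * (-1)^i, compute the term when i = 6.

S_6 = 8 * (-1)^6 = 8 * 1 = 8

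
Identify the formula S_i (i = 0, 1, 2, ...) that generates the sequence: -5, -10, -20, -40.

Check ratios: -10 / -5 = 2.0
Common ratio r = 2.
First term a = -5.
Formula: S_i = -5 * 2^i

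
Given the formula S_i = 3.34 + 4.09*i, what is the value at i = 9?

S_9 = 3.34 + 4.09*9 = 3.34 + 36.81 = 40.15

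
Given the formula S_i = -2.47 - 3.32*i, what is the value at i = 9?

S_9 = -2.47 + -3.32*9 = -2.47 + -29.88 = -32.35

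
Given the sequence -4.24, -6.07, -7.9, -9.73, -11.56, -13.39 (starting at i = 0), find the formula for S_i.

Check differences: -6.07 - -4.24 = -1.83
-7.9 - -6.07 = -1.83
Common difference d = -1.83.
First term a = -4.24.
Formula: S_i = -4.24 - 1.83*i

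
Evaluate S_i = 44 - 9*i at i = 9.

S_9 = 44 + -9*9 = 44 + -81 = -37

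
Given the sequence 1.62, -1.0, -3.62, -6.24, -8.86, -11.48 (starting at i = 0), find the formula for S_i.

Check differences: -1.0 - 1.62 = -2.62
-3.62 - -1.0 = -2.62
Common difference d = -2.62.
First term a = 1.62.
Formula: S_i = 1.62 - 2.62*i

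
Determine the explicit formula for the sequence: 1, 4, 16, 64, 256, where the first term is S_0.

Check ratios: 4 / 1 = 4.0
Common ratio r = 4.
First term a = 1.
Formula: S_i = 1 * 4^i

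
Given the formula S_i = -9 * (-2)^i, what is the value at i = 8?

S_8 = -9 * (-2)^8 = -9 * 256 = -2304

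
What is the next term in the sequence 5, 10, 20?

Ratios: 10 / 5 = 2.0
This is a geometric sequence with common ratio r = 2.
Next term = 20 * 2 = 40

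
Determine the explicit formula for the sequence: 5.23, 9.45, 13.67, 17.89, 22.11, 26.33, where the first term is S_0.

Check differences: 9.45 - 5.23 = 4.22
13.67 - 9.45 = 4.22
Common difference d = 4.22.
First term a = 5.23.
Formula: S_i = 5.23 + 4.22*i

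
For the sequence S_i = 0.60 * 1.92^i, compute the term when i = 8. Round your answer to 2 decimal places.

S_8 = 0.6 * 1.92^8 ≈ 0.6 * 184.6757 ≈ 110.81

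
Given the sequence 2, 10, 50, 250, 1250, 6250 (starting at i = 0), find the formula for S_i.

Check ratios: 10 / 2 = 5.0
Common ratio r = 5.
First term a = 2.
Formula: S_i = 2 * 5^i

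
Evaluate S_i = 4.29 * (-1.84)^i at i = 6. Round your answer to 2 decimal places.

S_6 = 4.29 * (-1.84)^6 ≈ 4.29 * 38.8067 ≈ 166.48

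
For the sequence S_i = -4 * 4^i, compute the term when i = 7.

S_7 = -4 * 4^7 = -4 * 16384 = -65536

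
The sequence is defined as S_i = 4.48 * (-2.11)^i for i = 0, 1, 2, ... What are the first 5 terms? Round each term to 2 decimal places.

This is a geometric sequence.
i=0: S_0 = 4.48 * (-2.11)^0 = 4.48
i=1: S_1 = 4.48 * (-2.11)^1 ≈ -9.45
i=2: S_2 = 4.48 * (-2.11)^2 ≈ 19.95
i=3: S_3 = 4.48 * (-2.11)^3 ≈ -42.08
i=4: S_4 = 4.48 * (-2.11)^4 ≈ 88.8
The first 5 terms are: [4.48, -9.45, 19.95, -42.08, 88.8]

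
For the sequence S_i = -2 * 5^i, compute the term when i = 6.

S_6 = -2 * 5^6 = -2 * 15625 = -31250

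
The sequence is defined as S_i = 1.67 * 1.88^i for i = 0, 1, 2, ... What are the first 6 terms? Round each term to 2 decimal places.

This is a geometric sequence.
i=0: S_0 = 1.67 * 1.88^0 = 1.67
i=1: S_1 = 1.67 * 1.88^1 ≈ 3.14
i=2: S_2 = 1.67 * 1.88^2 ≈ 5.9
i=3: S_3 = 1.67 * 1.88^3 ≈ 11.1
i=4: S_4 = 1.67 * 1.88^4 ≈ 20.86
i=5: S_5 = 1.67 * 1.88^5 ≈ 39.22
The first 6 terms are: [1.67, 3.14, 5.9, 11.1, 20.86, 39.22]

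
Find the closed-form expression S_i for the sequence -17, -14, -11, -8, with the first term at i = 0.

Check differences: -14 - -17 = 3
-11 - -14 = 3
Common difference d = 3.
First term a = -17.
Formula: S_i = -17 + 3*i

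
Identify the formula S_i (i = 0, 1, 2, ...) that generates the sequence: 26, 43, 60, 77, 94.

Check differences: 43 - 26 = 17
60 - 43 = 17
Common difference d = 17.
First term a = 26.
Formula: S_i = 26 + 17*i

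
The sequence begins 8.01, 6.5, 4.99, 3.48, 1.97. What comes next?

Differences: 6.5 - 8.01 = -1.51
This is an arithmetic sequence with common difference d = -1.51.
Next term = 1.97 + -1.51 = 0.46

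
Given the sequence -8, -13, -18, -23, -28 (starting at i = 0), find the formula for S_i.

Check differences: -13 - -8 = -5
-18 - -13 = -5
Common difference d = -5.
First term a = -8.
Formula: S_i = -8 - 5*i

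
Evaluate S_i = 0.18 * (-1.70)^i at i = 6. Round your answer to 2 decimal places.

S_6 = 0.18 * (-1.7)^6 ≈ 0.18 * 24.1376 ≈ 4.34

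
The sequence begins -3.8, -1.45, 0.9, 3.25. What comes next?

Differences: -1.45 - -3.8 = 2.35
This is an arithmetic sequence with common difference d = 2.35.
Next term = 3.25 + 2.35 = 5.6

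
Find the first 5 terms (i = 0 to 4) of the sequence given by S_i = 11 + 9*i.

This is an arithmetic sequence.
i=0: S_0 = 11 + 9*0 = 11
i=1: S_1 = 11 + 9*1 = 20
i=2: S_2 = 11 + 9*2 = 29
i=3: S_3 = 11 + 9*3 = 38
i=4: S_4 = 11 + 9*4 = 47
The first 5 terms are: [11, 20, 29, 38, 47]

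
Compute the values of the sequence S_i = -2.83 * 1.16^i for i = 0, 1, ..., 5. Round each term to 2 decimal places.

This is a geometric sequence.
i=0: S_0 = -2.83 * 1.16^0 = -2.83
i=1: S_1 = -2.83 * 1.16^1 ≈ -3.28
i=2: S_2 = -2.83 * 1.16^2 ≈ -3.81
i=3: S_3 = -2.83 * 1.16^3 ≈ -4.42
i=4: S_4 = -2.83 * 1.16^4 ≈ -5.12
i=5: S_5 = -2.83 * 1.16^5 ≈ -5.94
The first 6 terms are: [-2.83, -3.28, -3.81, -4.42, -5.12, -5.94]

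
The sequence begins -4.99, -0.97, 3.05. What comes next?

Differences: -0.97 - -4.99 = 4.02
This is an arithmetic sequence with common difference d = 4.02.
Next term = 3.05 + 4.02 = 7.07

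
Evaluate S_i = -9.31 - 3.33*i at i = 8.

S_8 = -9.31 + -3.33*8 = -9.31 + -26.64 = -35.95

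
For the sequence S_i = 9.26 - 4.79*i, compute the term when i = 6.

S_6 = 9.26 + -4.79*6 = 9.26 + -28.74 = -19.48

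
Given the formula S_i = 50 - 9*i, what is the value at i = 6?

S_6 = 50 + -9*6 = 50 + -54 = -4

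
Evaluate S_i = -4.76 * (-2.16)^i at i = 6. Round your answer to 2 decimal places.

S_6 = -4.76 * (-2.16)^6 ≈ -4.76 * 101.56 ≈ -483.43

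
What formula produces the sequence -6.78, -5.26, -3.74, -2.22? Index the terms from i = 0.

Check differences: -5.26 - -6.78 = 1.52
-3.74 - -5.26 = 1.52
Common difference d = 1.52.
First term a = -6.78.
Formula: S_i = -6.78 + 1.52*i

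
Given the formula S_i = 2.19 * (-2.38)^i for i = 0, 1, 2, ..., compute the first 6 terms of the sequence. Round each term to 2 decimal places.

This is a geometric sequence.
i=0: S_0 = 2.19 * (-2.38)^0 = 2.19
i=1: S_1 = 2.19 * (-2.38)^1 ≈ -5.21
i=2: S_2 = 2.19 * (-2.38)^2 ≈ 12.41
i=3: S_3 = 2.19 * (-2.38)^3 ≈ -29.52
i=4: S_4 = 2.19 * (-2.38)^4 ≈ 70.27
i=5: S_5 = 2.19 * (-2.38)^5 ≈ -167.24
The first 6 terms are: [2.19, -5.21, 12.41, -29.52, 70.27, -167.24]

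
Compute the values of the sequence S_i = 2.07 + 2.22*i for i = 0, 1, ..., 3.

This is an arithmetic sequence.
i=0: S_0 = 2.07 + 2.22*0 = 2.07
i=1: S_1 = 2.07 + 2.22*1 = 4.29
i=2: S_2 = 2.07 + 2.22*2 = 6.51
i=3: S_3 = 2.07 + 2.22*3 = 8.73
The first 4 terms are: [2.07, 4.29, 6.51, 8.73]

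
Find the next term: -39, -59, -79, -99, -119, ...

Differences: -59 - -39 = -20
This is an arithmetic sequence with common difference d = -20.
Next term = -119 + -20 = -139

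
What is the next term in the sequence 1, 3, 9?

Ratios: 3 / 1 = 3.0
This is a geometric sequence with common ratio r = 3.
Next term = 9 * 3 = 27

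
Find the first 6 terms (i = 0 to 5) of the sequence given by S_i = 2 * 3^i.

This is a geometric sequence.
i=0: S_0 = 2 * 3^0 = 2
i=1: S_1 = 2 * 3^1 = 6
i=2: S_2 = 2 * 3^2 = 18
i=3: S_3 = 2 * 3^3 = 54
i=4: S_4 = 2 * 3^4 = 162
i=5: S_5 = 2 * 3^5 = 486
The first 6 terms are: [2, 6, 18, 54, 162, 486]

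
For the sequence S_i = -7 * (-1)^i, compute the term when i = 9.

S_9 = -7 * (-1)^9 = -7 * -1 = 7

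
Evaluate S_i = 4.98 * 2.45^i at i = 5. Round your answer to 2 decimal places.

S_5 = 4.98 * 2.45^5 ≈ 4.98 * 88.2735 ≈ 439.6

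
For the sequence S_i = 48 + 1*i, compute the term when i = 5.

S_5 = 48 + 1*5 = 48 + 5 = 53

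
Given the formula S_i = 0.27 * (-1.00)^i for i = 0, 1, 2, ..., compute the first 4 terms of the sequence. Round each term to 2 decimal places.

This is a geometric sequence.
i=0: S_0 = 0.27 * (-1.0)^0 = 0.27
i=1: S_1 = 0.27 * (-1.0)^1 = -0.27
i=2: S_2 = 0.27 * (-1.0)^2 = 0.27
i=3: S_3 = 0.27 * (-1.0)^3 = -0.27
The first 4 terms are: [0.27, -0.27, 0.27, -0.27]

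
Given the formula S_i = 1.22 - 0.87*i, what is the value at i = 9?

S_9 = 1.22 + -0.87*9 = 1.22 + -7.83 = -6.61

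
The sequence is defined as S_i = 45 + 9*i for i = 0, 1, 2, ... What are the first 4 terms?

This is an arithmetic sequence.
i=0: S_0 = 45 + 9*0 = 45
i=1: S_1 = 45 + 9*1 = 54
i=2: S_2 = 45 + 9*2 = 63
i=3: S_3 = 45 + 9*3 = 72
The first 4 terms are: [45, 54, 63, 72]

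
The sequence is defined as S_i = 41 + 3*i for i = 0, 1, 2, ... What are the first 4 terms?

This is an arithmetic sequence.
i=0: S_0 = 41 + 3*0 = 41
i=1: S_1 = 41 + 3*1 = 44
i=2: S_2 = 41 + 3*2 = 47
i=3: S_3 = 41 + 3*3 = 50
The first 4 terms are: [41, 44, 47, 50]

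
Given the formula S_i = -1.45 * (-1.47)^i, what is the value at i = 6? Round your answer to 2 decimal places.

S_6 = -1.45 * (-1.47)^6 ≈ -1.45 * 10.0903 ≈ -14.63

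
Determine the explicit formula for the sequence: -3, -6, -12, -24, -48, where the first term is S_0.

Check ratios: -6 / -3 = 2.0
Common ratio r = 2.
First term a = -3.
Formula: S_i = -3 * 2^i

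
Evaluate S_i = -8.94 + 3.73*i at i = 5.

S_5 = -8.94 + 3.73*5 = -8.94 + 18.65 = 9.71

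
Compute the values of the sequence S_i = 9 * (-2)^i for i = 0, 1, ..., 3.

This is a geometric sequence.
i=0: S_0 = 9 * (-2)^0 = 9
i=1: S_1 = 9 * (-2)^1 = -18
i=2: S_2 = 9 * (-2)^2 = 36
i=3: S_3 = 9 * (-2)^3 = -72
The first 4 terms are: [9, -18, 36, -72]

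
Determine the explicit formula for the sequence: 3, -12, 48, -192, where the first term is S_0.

Check ratios: -12 / 3 = -4.0
Common ratio r = -4.
First term a = 3.
Formula: S_i = 3 * (-4)^i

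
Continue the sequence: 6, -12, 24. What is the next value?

Ratios: -12 / 6 = -2.0
This is a geometric sequence with common ratio r = -2.
Next term = 24 * -2 = -48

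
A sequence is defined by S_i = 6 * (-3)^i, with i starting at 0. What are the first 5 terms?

This is a geometric sequence.
i=0: S_0 = 6 * (-3)^0 = 6
i=1: S_1 = 6 * (-3)^1 = -18
i=2: S_2 = 6 * (-3)^2 = 54
i=3: S_3 = 6 * (-3)^3 = -162
i=4: S_4 = 6 * (-3)^4 = 486
The first 5 terms are: [6, -18, 54, -162, 486]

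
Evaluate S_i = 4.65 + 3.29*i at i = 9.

S_9 = 4.65 + 3.29*9 = 4.65 + 29.61 = 34.26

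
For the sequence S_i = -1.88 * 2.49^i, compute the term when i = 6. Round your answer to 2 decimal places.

S_6 = -1.88 * 2.49^6 ≈ -1.88 * 238.3395 ≈ -448.08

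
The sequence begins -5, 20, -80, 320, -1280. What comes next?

Ratios: 20 / -5 = -4.0
This is a geometric sequence with common ratio r = -4.
Next term = -1280 * -4 = 5120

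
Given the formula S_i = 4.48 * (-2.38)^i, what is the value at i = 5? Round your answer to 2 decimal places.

S_5 = 4.48 * (-2.38)^5 ≈ 4.48 * -76.3633 ≈ -342.11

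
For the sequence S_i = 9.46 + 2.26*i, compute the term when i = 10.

S_10 = 9.46 + 2.26*10 = 9.46 + 22.6 = 32.06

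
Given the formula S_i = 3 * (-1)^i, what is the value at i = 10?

S_10 = 3 * (-1)^10 = 3 * 1 = 3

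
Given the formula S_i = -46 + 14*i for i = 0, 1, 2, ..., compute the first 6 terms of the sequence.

This is an arithmetic sequence.
i=0: S_0 = -46 + 14*0 = -46
i=1: S_1 = -46 + 14*1 = -32
i=2: S_2 = -46 + 14*2 = -18
i=3: S_3 = -46 + 14*3 = -4
i=4: S_4 = -46 + 14*4 = 10
i=5: S_5 = -46 + 14*5 = 24
The first 6 terms are: [-46, -32, -18, -4, 10, 24]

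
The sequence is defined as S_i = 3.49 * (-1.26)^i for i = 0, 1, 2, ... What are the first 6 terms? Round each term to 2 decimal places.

This is a geometric sequence.
i=0: S_0 = 3.49 * (-1.26)^0 = 3.49
i=1: S_1 = 3.49 * (-1.26)^1 ≈ -4.4
i=2: S_2 = 3.49 * (-1.26)^2 ≈ 5.54
i=3: S_3 = 3.49 * (-1.26)^3 ≈ -6.98
i=4: S_4 = 3.49 * (-1.26)^4 ≈ 8.8
i=5: S_5 = 3.49 * (-1.26)^5 ≈ -11.08
The first 6 terms are: [3.49, -4.4, 5.54, -6.98, 8.8, -11.08]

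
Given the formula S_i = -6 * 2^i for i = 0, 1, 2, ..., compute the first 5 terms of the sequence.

This is a geometric sequence.
i=0: S_0 = -6 * 2^0 = -6
i=1: S_1 = -6 * 2^1 = -12
i=2: S_2 = -6 * 2^2 = -24
i=3: S_3 = -6 * 2^3 = -48
i=4: S_4 = -6 * 2^4 = -96
The first 5 terms are: [-6, -12, -24, -48, -96]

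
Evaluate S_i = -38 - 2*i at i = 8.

S_8 = -38 + -2*8 = -38 + -16 = -54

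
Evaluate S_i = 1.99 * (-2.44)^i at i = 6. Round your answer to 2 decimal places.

S_6 = 1.99 * (-2.44)^6 ≈ 1.99 * 211.0275 ≈ 419.94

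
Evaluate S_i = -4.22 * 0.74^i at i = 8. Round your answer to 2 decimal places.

S_8 = -4.22 * 0.74^8 ≈ -4.22 * 0.0899 ≈ -0.38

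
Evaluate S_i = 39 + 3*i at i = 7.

S_7 = 39 + 3*7 = 39 + 21 = 60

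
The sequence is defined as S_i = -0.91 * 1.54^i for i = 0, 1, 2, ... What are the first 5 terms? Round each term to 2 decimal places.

This is a geometric sequence.
i=0: S_0 = -0.91 * 1.54^0 = -0.91
i=1: S_1 = -0.91 * 1.54^1 ≈ -1.4
i=2: S_2 = -0.91 * 1.54^2 ≈ -2.16
i=3: S_3 = -0.91 * 1.54^3 ≈ -3.32
i=4: S_4 = -0.91 * 1.54^4 ≈ -5.12
The first 5 terms are: [-0.91, -1.4, -2.16, -3.32, -5.12]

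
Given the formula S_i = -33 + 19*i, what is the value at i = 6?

S_6 = -33 + 19*6 = -33 + 114 = 81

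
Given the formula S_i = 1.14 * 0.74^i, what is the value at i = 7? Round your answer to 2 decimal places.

S_7 = 1.14 * 0.74^7 ≈ 1.14 * 0.1215 ≈ 0.14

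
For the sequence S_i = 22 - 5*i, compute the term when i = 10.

S_10 = 22 + -5*10 = 22 + -50 = -28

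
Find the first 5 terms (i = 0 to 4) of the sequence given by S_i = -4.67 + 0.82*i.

This is an arithmetic sequence.
i=0: S_0 = -4.67 + 0.82*0 = -4.67
i=1: S_1 = -4.67 + 0.82*1 = -3.85
i=2: S_2 = -4.67 + 0.82*2 = -3.03
i=3: S_3 = -4.67 + 0.82*3 = -2.21
i=4: S_4 = -4.67 + 0.82*4 = -1.39
The first 5 terms are: [-4.67, -3.85, -3.03, -2.21, -1.39]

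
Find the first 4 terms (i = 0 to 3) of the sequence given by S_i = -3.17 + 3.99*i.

This is an arithmetic sequence.
i=0: S_0 = -3.17 + 3.99*0 = -3.17
i=1: S_1 = -3.17 + 3.99*1 = 0.82
i=2: S_2 = -3.17 + 3.99*2 = 4.81
i=3: S_3 = -3.17 + 3.99*3 = 8.8
The first 4 terms are: [-3.17, 0.82, 4.81, 8.8]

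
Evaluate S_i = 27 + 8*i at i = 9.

S_9 = 27 + 8*9 = 27 + 72 = 99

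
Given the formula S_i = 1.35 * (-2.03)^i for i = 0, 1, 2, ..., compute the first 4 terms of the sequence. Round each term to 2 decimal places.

This is a geometric sequence.
i=0: S_0 = 1.35 * (-2.03)^0 = 1.35
i=1: S_1 = 1.35 * (-2.03)^1 ≈ -2.74
i=2: S_2 = 1.35 * (-2.03)^2 ≈ 5.56
i=3: S_3 = 1.35 * (-2.03)^3 ≈ -11.29
The first 4 terms are: [1.35, -2.74, 5.56, -11.29]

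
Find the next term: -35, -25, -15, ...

Differences: -25 - -35 = 10
This is an arithmetic sequence with common difference d = 10.
Next term = -15 + 10 = -5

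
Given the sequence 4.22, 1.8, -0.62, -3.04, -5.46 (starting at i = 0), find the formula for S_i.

Check differences: 1.8 - 4.22 = -2.42
-0.62 - 1.8 = -2.42
Common difference d = -2.42.
First term a = 4.22.
Formula: S_i = 4.22 - 2.42*i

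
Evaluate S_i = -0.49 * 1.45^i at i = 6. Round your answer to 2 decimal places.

S_6 = -0.49 * 1.45^6 ≈ -0.49 * 9.2941 ≈ -4.55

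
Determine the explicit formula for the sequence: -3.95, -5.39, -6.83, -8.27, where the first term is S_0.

Check differences: -5.39 - -3.95 = -1.44
-6.83 - -5.39 = -1.44
Common difference d = -1.44.
First term a = -3.95.
Formula: S_i = -3.95 - 1.44*i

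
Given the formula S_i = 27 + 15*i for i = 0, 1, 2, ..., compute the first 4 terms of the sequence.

This is an arithmetic sequence.
i=0: S_0 = 27 + 15*0 = 27
i=1: S_1 = 27 + 15*1 = 42
i=2: S_2 = 27 + 15*2 = 57
i=3: S_3 = 27 + 15*3 = 72
The first 4 terms are: [27, 42, 57, 72]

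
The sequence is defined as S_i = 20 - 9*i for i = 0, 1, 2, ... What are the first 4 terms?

This is an arithmetic sequence.
i=0: S_0 = 20 + -9*0 = 20
i=1: S_1 = 20 + -9*1 = 11
i=2: S_2 = 20 + -9*2 = 2
i=3: S_3 = 20 + -9*3 = -7
The first 4 terms are: [20, 11, 2, -7]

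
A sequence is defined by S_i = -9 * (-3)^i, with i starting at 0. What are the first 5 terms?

This is a geometric sequence.
i=0: S_0 = -9 * (-3)^0 = -9
i=1: S_1 = -9 * (-3)^1 = 27
i=2: S_2 = -9 * (-3)^2 = -81
i=3: S_3 = -9 * (-3)^3 = 243
i=4: S_4 = -9 * (-3)^4 = -729
The first 5 terms are: [-9, 27, -81, 243, -729]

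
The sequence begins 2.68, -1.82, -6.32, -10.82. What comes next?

Differences: -1.82 - 2.68 = -4.5
This is an arithmetic sequence with common difference d = -4.5.
Next term = -10.82 + -4.5 = -15.32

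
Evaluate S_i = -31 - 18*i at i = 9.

S_9 = -31 + -18*9 = -31 + -162 = -193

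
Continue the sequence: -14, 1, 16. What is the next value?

Differences: 1 - -14 = 15
This is an arithmetic sequence with common difference d = 15.
Next term = 16 + 15 = 31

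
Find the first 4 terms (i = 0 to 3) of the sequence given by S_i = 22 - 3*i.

This is an arithmetic sequence.
i=0: S_0 = 22 + -3*0 = 22
i=1: S_1 = 22 + -3*1 = 19
i=2: S_2 = 22 + -3*2 = 16
i=3: S_3 = 22 + -3*3 = 13
The first 4 terms are: [22, 19, 16, 13]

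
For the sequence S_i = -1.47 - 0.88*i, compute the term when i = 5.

S_5 = -1.47 + -0.88*5 = -1.47 + -4.4 = -5.87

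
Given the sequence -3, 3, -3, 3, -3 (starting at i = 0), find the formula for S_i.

Check ratios: 3 / -3 = -1.0
Common ratio r = -1.
First term a = -3.
Formula: S_i = -3 * (-1)^i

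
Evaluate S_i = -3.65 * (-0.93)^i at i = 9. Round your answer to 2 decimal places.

S_9 = -3.65 * (-0.93)^9 ≈ -3.65 * -0.5204 ≈ 1.9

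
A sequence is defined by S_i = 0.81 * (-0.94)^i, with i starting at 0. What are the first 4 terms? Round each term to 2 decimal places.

This is a geometric sequence.
i=0: S_0 = 0.81 * (-0.94)^0 = 0.81
i=1: S_1 = 0.81 * (-0.94)^1 ≈ -0.76
i=2: S_2 = 0.81 * (-0.94)^2 ≈ 0.72
i=3: S_3 = 0.81 * (-0.94)^3 ≈ -0.67
The first 4 terms are: [0.81, -0.76, 0.72, -0.67]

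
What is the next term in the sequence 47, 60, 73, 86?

Differences: 60 - 47 = 13
This is an arithmetic sequence with common difference d = 13.
Next term = 86 + 13 = 99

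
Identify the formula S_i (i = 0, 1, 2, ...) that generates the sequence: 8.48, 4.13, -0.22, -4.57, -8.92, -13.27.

Check differences: 4.13 - 8.48 = -4.35
-0.22 - 4.13 = -4.35
Common difference d = -4.35.
First term a = 8.48.
Formula: S_i = 8.48 - 4.35*i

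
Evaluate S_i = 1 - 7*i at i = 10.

S_10 = 1 + -7*10 = 1 + -70 = -69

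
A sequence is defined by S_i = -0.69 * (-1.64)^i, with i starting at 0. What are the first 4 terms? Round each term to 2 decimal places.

This is a geometric sequence.
i=0: S_0 = -0.69 * (-1.64)^0 = -0.69
i=1: S_1 = -0.69 * (-1.64)^1 ≈ 1.13
i=2: S_2 = -0.69 * (-1.64)^2 ≈ -1.86
i=3: S_3 = -0.69 * (-1.64)^3 ≈ 3.04
The first 4 terms are: [-0.69, 1.13, -1.86, 3.04]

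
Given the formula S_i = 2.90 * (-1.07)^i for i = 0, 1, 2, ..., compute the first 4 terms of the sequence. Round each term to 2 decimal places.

This is a geometric sequence.
i=0: S_0 = 2.9 * (-1.07)^0 = 2.9
i=1: S_1 = 2.9 * (-1.07)^1 ≈ -3.1
i=2: S_2 = 2.9 * (-1.07)^2 ≈ 3.32
i=3: S_3 = 2.9 * (-1.07)^3 ≈ -3.55
The first 4 terms are: [2.9, -3.1, 3.32, -3.55]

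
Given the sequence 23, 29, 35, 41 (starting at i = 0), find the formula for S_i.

Check differences: 29 - 23 = 6
35 - 29 = 6
Common difference d = 6.
First term a = 23.
Formula: S_i = 23 + 6*i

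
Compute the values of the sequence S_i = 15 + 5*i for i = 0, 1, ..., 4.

This is an arithmetic sequence.
i=0: S_0 = 15 + 5*0 = 15
i=1: S_1 = 15 + 5*1 = 20
i=2: S_2 = 15 + 5*2 = 25
i=3: S_3 = 15 + 5*3 = 30
i=4: S_4 = 15 + 5*4 = 35
The first 5 terms are: [15, 20, 25, 30, 35]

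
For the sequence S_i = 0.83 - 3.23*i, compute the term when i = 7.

S_7 = 0.83 + -3.23*7 = 0.83 + -22.61 = -21.78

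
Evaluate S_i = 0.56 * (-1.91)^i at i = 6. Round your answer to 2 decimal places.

S_6 = 0.56 * (-1.91)^6 ≈ 0.56 * 48.5512 ≈ 27.19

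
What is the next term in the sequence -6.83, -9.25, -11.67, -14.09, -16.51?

Differences: -9.25 - -6.83 = -2.42
This is an arithmetic sequence with common difference d = -2.42.
Next term = -16.51 + -2.42 = -18.93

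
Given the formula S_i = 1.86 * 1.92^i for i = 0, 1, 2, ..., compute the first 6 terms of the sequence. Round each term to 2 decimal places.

This is a geometric sequence.
i=0: S_0 = 1.86 * 1.92^0 = 1.86
i=1: S_1 = 1.86 * 1.92^1 ≈ 3.57
i=2: S_2 = 1.86 * 1.92^2 ≈ 6.86
i=3: S_3 = 1.86 * 1.92^3 ≈ 13.16
i=4: S_4 = 1.86 * 1.92^4 ≈ 25.28
i=5: S_5 = 1.86 * 1.92^5 ≈ 48.53
The first 6 terms are: [1.86, 3.57, 6.86, 13.16, 25.28, 48.53]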